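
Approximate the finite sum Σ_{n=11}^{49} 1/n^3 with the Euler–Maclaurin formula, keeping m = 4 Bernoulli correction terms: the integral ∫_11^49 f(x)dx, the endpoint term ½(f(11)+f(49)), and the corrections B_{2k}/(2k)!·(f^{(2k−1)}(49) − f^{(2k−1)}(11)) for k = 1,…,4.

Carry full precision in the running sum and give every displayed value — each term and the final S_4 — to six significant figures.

Integral: ∫_11^49 1/x^3 dx = 0.00392398.
Endpoint term: (f(11) + f(49))/2 = (0.000751315 + 8.49986e-06)/2 = 0.000379907.
Integral + boundary = 0.00430389.
Order-1 term: 1/12 · (-5.20400e-07 − (-0.000204904)) = 1.70320e-05.
After k=1: 0.00432092.
Order-2 term: −1/720 · (-4.33486e-09 − (-3.38684e-05)) = -4.70335e-08.
After k=2: 0.00432088.
Order-3 term: 1/30240 · (-7.58284e-11 − (-1.17560e-05)) = 3.88754e-10.
After k=3: 0.00432088.
Order-4 term: −1/1209600 · (-2.27390e-12 − (-6.99530e-06)) = -5.78315e-12.

S_4 ≈ 0.00432088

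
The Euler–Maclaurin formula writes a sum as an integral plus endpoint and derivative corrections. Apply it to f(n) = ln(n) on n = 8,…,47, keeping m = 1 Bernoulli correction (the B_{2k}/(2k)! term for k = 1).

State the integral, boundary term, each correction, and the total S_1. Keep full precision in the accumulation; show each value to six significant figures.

The integral term ∫_8^47 ln(x) dx = 125.321.
½[f(8) + f(47)] = ½[2.07944 + 3.85015] = 2.96479.
So far: 128.286.
Order-1 term: 1/12 · (0.0212766 − 0.125000) = -0.00864362.

S_1 ≈ 128.278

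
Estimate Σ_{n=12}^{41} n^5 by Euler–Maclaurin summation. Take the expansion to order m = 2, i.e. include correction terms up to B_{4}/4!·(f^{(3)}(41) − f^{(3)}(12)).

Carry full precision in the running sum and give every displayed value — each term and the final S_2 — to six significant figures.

S_2 ≈ 8.50408e+08

Integral: ∫_12^41 x^5 dx = 7.91186e+08.
Boundary: ½(f(12) + f(41)) = ½(248832 + 1.15856e+08) = 5.80525e+07.
So far: 8.49239e+08.
Order-1 term: 1/12 · (1.41288e+07 − 103680) = 1.16876e+06.
After k=1: 8.50408e+08.
Order-2 term: −1/720 · (100860 − 8640.00) = -128.083.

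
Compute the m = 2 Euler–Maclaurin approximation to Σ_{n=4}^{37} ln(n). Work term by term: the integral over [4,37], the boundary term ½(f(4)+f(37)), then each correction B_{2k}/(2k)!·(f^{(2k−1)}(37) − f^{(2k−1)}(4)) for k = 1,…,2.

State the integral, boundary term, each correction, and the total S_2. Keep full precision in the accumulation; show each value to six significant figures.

The integral term ∫_4^37 ln(x) dx = 95.0588.
Boundary: ½(f(4) + f(37)) = ½(1.38629 + 3.61092) = 2.49861.
Integral + boundary = 97.5574.
Correction k=1: B_{2}/2! · (f^{(1)}(37) − f^{(1)}(4)) = 1/12 · (0.0270270 − 0.250000) = -0.0185811.
After k=1: 97.5388.
Correction k=2: B_{4}/4! · (f^{(3)}(37) − f^{(3)}(4)) = −1/720 · (3.94843e-05 − 0.0312500) = 4.33479e-05.

S_2 ≈ 97.5389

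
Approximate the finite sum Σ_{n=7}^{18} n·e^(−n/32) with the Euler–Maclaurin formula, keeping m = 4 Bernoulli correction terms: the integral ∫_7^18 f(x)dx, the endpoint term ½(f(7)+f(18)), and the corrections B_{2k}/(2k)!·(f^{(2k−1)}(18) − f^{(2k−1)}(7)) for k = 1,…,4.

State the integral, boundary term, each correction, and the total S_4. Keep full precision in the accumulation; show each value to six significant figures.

Integral: ∫_7^18 x·e^(−x/32) dx = 91.1437.
Endpoint term: (f(7) + f(18))/2 = (5.62466 + 10.2561)/2 = 7.94037.
Running total after boundary: 99.0840.
Correction k=1: B_{2}/2! · (f^{(1)}(18) − f^{(1)}(7)) = 1/12 · (0.249280 − 0.627752) = -0.0315393.
Partial sum through k=1: 99.0525.
Correction k=2: B_{4}/4! · (f^{(3)}(18) − f^{(3)}(7)) = −1/720 · (0.00135629 − 0.00218242) = 1.14740e-06.
Partial sum through k=2: 99.0525.
Correction k=3: B_{6}/6! · (f^{(5)}(18) − f^{(5)}(7)) = 1/30240 · (2.41128e-06 − 3.66387e-06) = -4.14215e-11.
Partial sum through k=3: 99.0525.
Correction k=4: B_{8}/8! · (f^{(7)}(18) − f^{(7)}(7)) = −1/1209600 · (3.41607e-09 − 5.07467e-09) = 1.37120e-15.

S_4 ≈ 99.0525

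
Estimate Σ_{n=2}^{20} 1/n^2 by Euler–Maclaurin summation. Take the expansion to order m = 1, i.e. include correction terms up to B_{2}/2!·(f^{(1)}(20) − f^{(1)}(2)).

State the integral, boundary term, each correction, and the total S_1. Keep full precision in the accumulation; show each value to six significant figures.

∫_2^20 1/x^2 dx evaluates to 0.450000.
Boundary: ½(f(2) + f(20)) = ½(0.250000 + 0.00250000) = 0.126250.
Running total after boundary: 0.576250.
Order-1 term: 1/12 · (-0.000250000 − (-0.250000)) = 0.0208125.

S_1 ≈ 0.597063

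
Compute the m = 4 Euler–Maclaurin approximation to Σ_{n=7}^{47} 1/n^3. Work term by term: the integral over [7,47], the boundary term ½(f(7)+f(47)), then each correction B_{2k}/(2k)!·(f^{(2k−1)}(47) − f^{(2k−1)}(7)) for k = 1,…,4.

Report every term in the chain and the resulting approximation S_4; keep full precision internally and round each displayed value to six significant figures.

S_4 ≈ 0.0115437

∫_7^47 1/x^3 dx evaluates to 0.00997773.
½[f(7) + f(47)] = ½[0.00291545 + 9.63178e-06] = 0.00146254.
So far: 0.0114403.
k=1: B_{2}/(2)! × [f^{(1)}(47) − f^{(1)}(7)] = 1/12 × (-6.14794e-07 − (-0.00124948)) = 0.000104072.
After k=1: 0.0115443.
k=2: B_{4}/(4)! × [f^{(3)}(47) − f^{(3)}(7)] = −1/720 × (-5.56627e-09 − (-0.000509992)) = -7.08314e-07.
After k=2: 0.0115436.
k=3: B_{6}/(6)! × [f^{(5)}(47) − f^{(5)}(7)] = 1/30240 × (-1.05832e-10 − (-0.000437136)) = 1.44555e-08.
After k=3: 0.0115437.
k=4: B_{8}/(8)! × [f^{(7)}(47) − f^{(7)}(7)] = −1/1209600 × (-3.44949e-12 − (-0.000642322)) = -5.31020e-10.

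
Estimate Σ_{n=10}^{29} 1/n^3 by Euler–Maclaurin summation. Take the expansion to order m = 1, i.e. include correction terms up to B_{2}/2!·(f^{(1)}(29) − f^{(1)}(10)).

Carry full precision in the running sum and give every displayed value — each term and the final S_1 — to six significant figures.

S_1 ≈ 0.00495062

∫_10^29 1/x^3 dx evaluates to 0.00440547.
Endpoint term: (f(10) + f(29))/2 = (0.00100000 + 4.10021e-05)/2 = 0.000520501.
Running total after boundary: 0.00492597.
Correction k=1: B_{2}/2! · (f^{(1)}(29) − f^{(1)}(10)) = 1/12 · (-4.24160e-06 − (-0.000300000)) = 2.46465e-05.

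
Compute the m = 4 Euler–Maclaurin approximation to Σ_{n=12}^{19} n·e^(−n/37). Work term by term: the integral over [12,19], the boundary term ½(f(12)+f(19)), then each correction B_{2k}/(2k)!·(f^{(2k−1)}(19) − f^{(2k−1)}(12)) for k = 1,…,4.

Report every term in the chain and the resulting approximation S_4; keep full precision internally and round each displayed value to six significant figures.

S_4 ≈ 80.9709

Integral: ∫_12^19 x·e^(−x/37) dx = 70.9646.
½[f(12) + f(19)] = ½[8.67619 + 11.3694] = 10.0228.
Integral + boundary = 80.9874.
k=1: B_{2}/(2)! × [f^{(1)}(19) − f^{(1)}(12)] = 1/12 × (0.291108 − 0.488524) = -0.0164513.
Partial sum through k=1: 80.9709.
k=2: B_{4}/(4)! × [f^{(3)}(19) − f^{(3)}(12)] = −1/720 × (0.00108684 − 0.00141312) = 4.53158e-07.
Partial sum through k=2: 80.9709.
k=3: B_{6}/(6)! × [f^{(5)}(19) − f^{(5)}(12)] = 1/30240 × (1.43246e-06 − 1.80379e-06) = -1.22792e-11.
Partial sum through k=3: 80.9709.
k=4: B_{8}/(8)! × [f^{(7)}(19) − f^{(7)}(12)] = −1/1209600 × (1.51281e-09 − 1.88119e-09) = 3.04551e-16.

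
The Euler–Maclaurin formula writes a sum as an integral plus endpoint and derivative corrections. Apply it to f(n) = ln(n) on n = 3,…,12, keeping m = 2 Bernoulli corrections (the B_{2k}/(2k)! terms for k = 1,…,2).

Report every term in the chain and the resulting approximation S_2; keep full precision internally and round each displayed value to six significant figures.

The integral term ∫_3^12 ln(x) dx = 17.5230.
½[f(3) + f(12)] = ½[1.09861 + 2.48491] = 1.79176.
Running total after boundary: 19.3148.
k=1: B_{2}/(2)! × [f^{(1)}(12) − f^{(1)}(3)] = 1/12 × (0.0833333 − 0.333333) = -0.0208333.
Running total after k=1: 19.2940.
k=2: B_{4}/(4)! × [f^{(3)}(12) − f^{(3)}(3)] = −1/720 × (0.00115741 − 0.0740741) = 0.000101273.

S_2 ≈ 19.2941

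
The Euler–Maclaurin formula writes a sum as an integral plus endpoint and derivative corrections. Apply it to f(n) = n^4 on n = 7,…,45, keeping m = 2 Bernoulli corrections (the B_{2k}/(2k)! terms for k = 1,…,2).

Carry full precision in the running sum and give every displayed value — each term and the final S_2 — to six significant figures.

S_2 ≈ 3.89840e+07

The integral term ∫_7^45 x^4 dx = 3.69023e+07.
Endpoint term: (f(7) + f(45))/2 = (2401.00 + 4.10062e+06)/2 = 2.05151e+06.
Integral + boundary = 3.89538e+07.
Correction k=1: B_{2}/2! · (f^{(1)}(45) − f^{(1)}(7)) = 1/12 · (364500 − 1372.00) = 30260.7.
After k=1: 3.89840e+07.
Correction k=2: B_{4}/4! · (f^{(3)}(45) − f^{(3)}(7)) = −1/720 · (1080.00 − 168.000) = -1.26667.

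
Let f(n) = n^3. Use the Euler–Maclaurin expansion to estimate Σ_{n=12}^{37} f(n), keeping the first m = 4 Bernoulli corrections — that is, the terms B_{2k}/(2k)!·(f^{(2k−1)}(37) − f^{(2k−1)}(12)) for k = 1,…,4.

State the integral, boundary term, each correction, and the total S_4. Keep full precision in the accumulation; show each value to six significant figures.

Integral: ∫_12^37 x^3 dx = 463356.
Endpoint term: (f(12) + f(37))/2 = (1728.00 + 50653.0)/2 = 26190.5.
Running total after boundary: 489547.
k=1: B_{2}/(2)! × [f^{(1)}(37) − f^{(1)}(12)] = 1/12 × (4107.00 − 432.000) = 306.250.
After k=1: 489853.
k=2: B_{4}/(4)! × [f^{(3)}(37) − f^{(3)}(12)] = −1/720 × (6.00000 − 6.00000) = 0.00000.
After k=2: 489853.
k=3: B_{6}/(6)! × [f^{(5)}(37) − f^{(5)}(12)] = 1/30240 × (0.00000 − 0.00000) = 0.00000.
After k=3: 489853.
k=4: B_{8}/(8)! × [f^{(7)}(37) − f^{(7)}(12)] = −1/1209600 × (0.00000 − 0.00000) = 0.00000.

S_4 ≈ 489853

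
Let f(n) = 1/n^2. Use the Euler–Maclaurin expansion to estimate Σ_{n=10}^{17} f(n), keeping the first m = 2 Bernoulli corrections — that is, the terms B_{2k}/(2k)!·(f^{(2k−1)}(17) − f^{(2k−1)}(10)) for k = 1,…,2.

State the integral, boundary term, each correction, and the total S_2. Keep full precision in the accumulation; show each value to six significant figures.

S_2 ≈ 0.0480390

The integral term ∫_10^17 1/x^2 dx = 0.0411765.
Endpoint term: (f(10) + f(17))/2 = (0.0100000 + 0.00346021)/2 = 0.00673010.
Running total after boundary: 0.0479066.
k=1: B_{2}/(2)! × [f^{(1)}(17) − f^{(1)}(10)] = 1/12 × (-0.000407083 − (-0.00200000)) = 0.000132743.
Running total after k=1: 0.0480393.
k=2: B_{4}/(4)! × [f^{(3)}(17) − f^{(3)}(10)] = −1/720 × (-1.69031e-05 − (-0.000240000)) = -3.09857e-07.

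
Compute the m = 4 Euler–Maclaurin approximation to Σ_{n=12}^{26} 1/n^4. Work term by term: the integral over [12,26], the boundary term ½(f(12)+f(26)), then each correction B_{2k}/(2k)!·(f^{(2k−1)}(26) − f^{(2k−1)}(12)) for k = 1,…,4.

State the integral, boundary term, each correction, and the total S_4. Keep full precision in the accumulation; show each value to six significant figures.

Integral: ∫_12^26 1/x^4 dx = 0.000173936.
Endpoint term: (f(12) + f(26))/2 = (4.82253e-05 + 2.18830e-06)/2 = 2.52068e-05.
Integral + boundary = 0.000199143.
Order-1 term: 1/12 · (-3.36661e-07 − (-1.60751e-05)) = 1.31154e-06.
After k=1: 0.000200454.
Order-2 term: −1/720 · (-1.49406e-08 − (-3.34898e-06)) = -4.63061e-09.
After k=2: 0.000200450.
Order-3 term: 1/30240 · (-1.23768e-09 − (-1.30238e-06)) = 4.30272e-11.
After k=3: 0.000200450.
Order-4 term: −1/1209600 · (-1.64780e-10 − (-8.13988e-07)) = -6.72804e-13.

S_4 ≈ 0.000200450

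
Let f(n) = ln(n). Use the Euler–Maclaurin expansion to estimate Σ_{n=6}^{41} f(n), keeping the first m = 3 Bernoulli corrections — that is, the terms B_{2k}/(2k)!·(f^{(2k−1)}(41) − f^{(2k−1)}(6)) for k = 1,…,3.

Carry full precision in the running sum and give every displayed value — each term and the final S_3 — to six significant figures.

The integral term ∫_6^41 ln(x) dx = 106.506.
Endpoint term: (f(6) + f(41))/2 = (1.79176 + 3.71357)/2 = 2.75267.
So far: 109.259.
k=1: B_{2}/(2)! × [f^{(1)}(41) − f^{(1)}(6)] = 1/12 × (0.0243902 − 0.166667) = -0.0118564.
Running total after k=1: 109.247.
k=2: B_{4}/(4)! × [f^{(3)}(41) − f^{(3)}(6)] = −1/720 × (2.90187e-05 − 0.00925926) = 1.28198e-05.
Running total after k=2: 109.247.
k=3: B_{6}/(6)! × [f^{(5)}(41) − f^{(5)}(6)] = 1/30240 × (2.07153e-07 − 0.00308642) = -1.02057e-07.

S_3 ≈ 109.247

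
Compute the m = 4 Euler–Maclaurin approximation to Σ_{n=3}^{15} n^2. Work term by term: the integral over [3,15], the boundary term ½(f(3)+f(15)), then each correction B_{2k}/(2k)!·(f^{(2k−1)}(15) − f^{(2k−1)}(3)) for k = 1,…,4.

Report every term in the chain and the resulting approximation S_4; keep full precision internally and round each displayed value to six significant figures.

The integral term ∫_3^15 x^2 dx = 1116.00.
Boundary: ½(f(3) + f(15)) = ½(9.00000 + 225.000) = 117.000.
So far: 1233.00.
Order-1 term: 1/12 · (30.0000 − 6.00000) = 2.00000.
After k=1: 1235.00.
Order-2 term: −1/720 · (0.00000 − 0.00000) = 0.00000.
After k=2: 1235.00.
Order-3 term: 1/30240 · (0.00000 − 0.00000) = 0.00000.
After k=3: 1235.00.
Order-4 term: −1/1209600 · (0.00000 − 0.00000) = 0.00000.

S_4 ≈ 1235.00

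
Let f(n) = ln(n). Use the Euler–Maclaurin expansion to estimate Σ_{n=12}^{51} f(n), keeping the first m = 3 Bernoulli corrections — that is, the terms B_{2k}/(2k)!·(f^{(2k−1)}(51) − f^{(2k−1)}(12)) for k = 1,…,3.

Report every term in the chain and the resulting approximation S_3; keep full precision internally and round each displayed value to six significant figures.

The integral term ∫_12^51 ln(x) dx = 131.704.
Boundary: ½(f(12) + f(51)) = ½(2.48491 + 3.93183) = 3.20837.
So far: 134.913.
Correction k=1: B_{2}/2! · (f^{(1)}(51) − f^{(1)}(12)) = 1/12 · (0.0196078 − 0.0833333) = -0.00531046.
Running total after k=1: 134.907.
Correction k=2: B_{4}/4! · (f^{(3)}(51) − f^{(3)}(12)) = −1/720 · (1.50772e-05 − 0.00115741) = 1.58657e-06.
Running total after k=2: 134.907.
Correction k=3: B_{6}/6! · (f^{(5)}(51) − f^{(5)}(12)) = 1/30240 · (6.95601e-08 − 9.64506e-05) = -3.18720e-09.

S_3 ≈ 134.907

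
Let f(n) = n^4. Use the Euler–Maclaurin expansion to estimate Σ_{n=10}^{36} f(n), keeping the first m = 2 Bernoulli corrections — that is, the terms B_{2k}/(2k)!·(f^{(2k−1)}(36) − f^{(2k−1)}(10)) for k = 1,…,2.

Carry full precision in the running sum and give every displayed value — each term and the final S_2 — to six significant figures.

S_2 ≈ 1.29333e+07

Integral: ∫_10^36 x^4 dx = 1.20732e+07.
½[f(10) + f(36)] = ½[10000.0 + 1.67962e+06] = 844808.
So far: 1.29180e+07.
Order-1 term: 1/12 · (186624 − 4000.00) = 15218.7.
Running total after k=1: 1.29333e+07.
Order-2 term: −1/720 · (864.000 − 240.000) = -0.866667.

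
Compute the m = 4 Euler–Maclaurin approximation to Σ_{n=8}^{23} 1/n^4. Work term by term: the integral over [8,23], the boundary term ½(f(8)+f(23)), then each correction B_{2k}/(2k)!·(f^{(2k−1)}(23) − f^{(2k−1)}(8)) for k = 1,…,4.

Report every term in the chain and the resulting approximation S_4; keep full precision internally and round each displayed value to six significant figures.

S_4 ≈ 0.000757545

Integral: ∫_8^23 1/x^4 dx = 0.000623645.
Boundary: ½(f(8) + f(23)) = ½(0.000244141 + 3.57346e-06) = 0.000123857.
Running total after boundary: 0.000747502.
Order-1 term: 1/12 · (-6.21471e-07 − (-0.000122070)) = 1.01207e-05.
After k=1: 0.000757623.
Order-2 term: −1/720 · (-3.52441e-08 − (-5.72205e-05)) = -7.94239e-08.
After k=2: 0.000757544.
Order-3 term: 1/30240 · (-3.73094e-09 − (-5.00679e-05)) = 1.65556e-09.
After k=3: 0.000757545.
Order-4 term: −1/1209600 · (-6.34754e-10 − (-7.04080e-05)) = -5.82071e-11.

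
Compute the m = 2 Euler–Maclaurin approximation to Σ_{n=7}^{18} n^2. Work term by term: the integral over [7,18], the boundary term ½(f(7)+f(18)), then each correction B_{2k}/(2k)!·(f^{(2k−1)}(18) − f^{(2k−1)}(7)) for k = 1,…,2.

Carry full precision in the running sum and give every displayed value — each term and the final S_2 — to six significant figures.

S_2 ≈ 2018.00

∫_7^18 x^2 dx evaluates to 1829.67.
Boundary: ½(f(7) + f(18)) = ½(49.0000 + 324.000) = 186.500.
So far: 2016.17.
Correction k=1: B_{2}/2! · (f^{(1)}(18) − f^{(1)}(7)) = 1/12 · (36.0000 − 14.0000) = 1.83333.
Partial sum through k=1: 2018.00.
Correction k=2: B_{4}/4! · (f^{(3)}(18) − f^{(3)}(7)) = −1/720 · (0.00000 − 0.00000) = 0.00000.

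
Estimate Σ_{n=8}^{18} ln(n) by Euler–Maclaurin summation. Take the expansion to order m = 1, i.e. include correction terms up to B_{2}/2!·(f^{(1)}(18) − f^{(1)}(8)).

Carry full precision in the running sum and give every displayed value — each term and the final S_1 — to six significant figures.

The integral term ∫_8^18 ln(x) dx = 25.3912.
½[f(8) + f(18)] = ½[2.07944 + 2.89037] = 2.48491.
Running total after boundary: 27.8761.
Correction k=1: B_{2}/2! · (f^{(1)}(18) − f^{(1)}(8)) = 1/12 · (0.0555556 − 0.125000) = -0.00578704.

S_1 ≈ 27.8703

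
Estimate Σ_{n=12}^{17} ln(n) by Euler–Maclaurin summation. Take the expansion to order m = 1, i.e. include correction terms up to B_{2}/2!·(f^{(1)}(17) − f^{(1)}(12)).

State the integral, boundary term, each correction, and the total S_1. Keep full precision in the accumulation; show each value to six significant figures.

∫_12^17 ln(x) dx evaluates to 13.3457.
½[f(12) + f(17)] = ½[2.48491 + 2.83321] = 2.65906.
Running total after boundary: 16.0048.
Correction k=1: B_{2}/2! · (f^{(1)}(17) − f^{(1)}(12)) = 1/12 · (0.0588235 − 0.0833333) = -0.00204248.

S_1 ≈ 16.0028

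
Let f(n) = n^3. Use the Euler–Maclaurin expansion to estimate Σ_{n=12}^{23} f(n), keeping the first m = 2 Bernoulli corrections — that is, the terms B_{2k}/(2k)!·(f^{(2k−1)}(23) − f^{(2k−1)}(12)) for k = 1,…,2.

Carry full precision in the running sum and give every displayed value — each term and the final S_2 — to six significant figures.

∫_12^23 x^3 dx evaluates to 64776.2.
½[f(12) + f(23)] = ½[1728.00 + 12167.0] = 6947.50.
So far: 71723.8.
Order-1 term: 1/12 · (1587.00 − 432.000) = 96.2500.
Running total after k=1: 71820.0.
Order-2 term: −1/720 · (6.00000 − 6.00000) = 0.00000.

S_2 ≈ 71820.0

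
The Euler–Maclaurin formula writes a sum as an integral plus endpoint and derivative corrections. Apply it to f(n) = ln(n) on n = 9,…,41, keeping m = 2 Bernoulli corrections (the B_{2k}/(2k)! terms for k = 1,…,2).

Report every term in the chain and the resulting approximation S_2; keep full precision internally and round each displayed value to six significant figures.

Integral: ∫_9^41 ln(x) dx = 100.481.
Boundary: ½(f(9) + f(41)) = ½(2.19722 + 3.71357) = 2.95540.
Integral + boundary = 103.437.
k=1: B_{2}/(2)! × [f^{(1)}(41) − f^{(1)}(9)] = 1/12 × (0.0243902 − 0.111111) = -0.00722674.
Partial sum through k=1: 103.430.
k=2: B_{4}/(4)! × [f^{(3)}(41) − f^{(3)}(9)] = −1/720 × (2.90187e-05 − 0.00274348) = 3.77009e-06.

S_2 ≈ 103.430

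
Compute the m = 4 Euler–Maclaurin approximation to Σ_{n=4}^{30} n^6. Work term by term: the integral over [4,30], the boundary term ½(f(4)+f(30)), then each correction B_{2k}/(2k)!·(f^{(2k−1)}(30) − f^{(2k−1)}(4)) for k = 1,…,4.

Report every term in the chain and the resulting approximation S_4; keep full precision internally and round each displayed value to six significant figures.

∫_4^30 x^6 dx evaluates to 3.12428e+09.
Boundary: ½(f(4) + f(30)) = ½(4096.00 + 7.29000e+08) = 3.64502e+08.
Running total after boundary: 3.48879e+09.
Order-1 term: 1/12 · (1.45800e+08 − 6144.00) = 1.21495e+07.
Running total after k=1: 3.50093e+09.
Order-2 term: −1/720 · (3.24000e+06 − 7680.00) = -4489.33.
Running total after k=2: 3.50093e+09.
Order-3 term: 1/30240 · (21600.0 − 2880.00) = 0.619048.
Running total after k=3: 3.50093e+09.
Order-4 term: −1/1209600 · (0.00000 − 0.00000) = 0.00000.

S_4 ≈ 3.50093e+09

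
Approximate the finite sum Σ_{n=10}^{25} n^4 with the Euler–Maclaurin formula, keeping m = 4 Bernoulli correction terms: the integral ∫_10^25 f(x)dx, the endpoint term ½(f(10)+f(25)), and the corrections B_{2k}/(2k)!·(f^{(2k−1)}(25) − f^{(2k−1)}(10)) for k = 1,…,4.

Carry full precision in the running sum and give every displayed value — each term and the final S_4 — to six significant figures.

S_4 ≈ 2.13831e+06

∫_10^25 x^4 dx evaluates to 1.93312e+06.
Endpoint term: (f(10) + f(25))/2 = (10000.0 + 390625)/2 = 200312.
Running total after boundary: 2.13344e+06.
k=1: B_{2}/(2)! × [f^{(1)}(25) − f^{(1)}(10)] = 1/12 × (62500.0 − 4000.00) = 4875.00.
After k=1: 2.13831e+06.
k=2: B_{4}/(4)! × [f^{(3)}(25) − f^{(3)}(10)] = −1/720 × (600.000 − 240.000) = -0.500000.
After k=2: 2.13831e+06.
k=3: B_{6}/(6)! × [f^{(5)}(25) − f^{(5)}(10)] = 1/30240 × (0.00000 − 0.00000) = 0.00000.
After k=3: 2.13831e+06.
k=4: B_{8}/(8)! × [f^{(7)}(25) − f^{(7)}(10)] = −1/1209600 × (0.00000 − 0.00000) = 0.00000.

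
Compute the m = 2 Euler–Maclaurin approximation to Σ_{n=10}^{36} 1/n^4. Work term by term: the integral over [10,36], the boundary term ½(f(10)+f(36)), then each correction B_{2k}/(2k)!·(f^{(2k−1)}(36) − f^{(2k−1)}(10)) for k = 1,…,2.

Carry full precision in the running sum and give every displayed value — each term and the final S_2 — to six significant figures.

The integral term ∫_10^36 1/x^4 dx = 0.000326189.
½[f(10) + f(36)] = ½[0.000100000 + 5.95374e-07] = 5.02977e-05.
So far: 0.000376487.
Correction k=1: B_{2}/2! · (f^{(1)}(36) − f^{(1)}(10)) = 1/12 · (-6.61527e-08 − (-4.00000e-05)) = 3.32782e-06.
Running total after k=1: 0.000379814.
Correction k=2: B_{4}/4! · (f^{(3)}(36) − f^{(3)}(10)) = −1/720 · (-1.53131e-09 − (-1.20000e-05)) = -1.66645e-08.

S_2 ≈ 0.000379798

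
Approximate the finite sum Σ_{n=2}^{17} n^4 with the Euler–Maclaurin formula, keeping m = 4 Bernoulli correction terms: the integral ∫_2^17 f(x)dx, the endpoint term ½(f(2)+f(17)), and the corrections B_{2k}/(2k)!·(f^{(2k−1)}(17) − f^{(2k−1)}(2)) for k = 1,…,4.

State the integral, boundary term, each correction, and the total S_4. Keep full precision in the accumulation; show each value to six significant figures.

The integral term ∫_2^17 x^4 dx = 283965.
Boundary: ½(f(2) + f(17)) = ½(16.0000 + 83521.0) = 41768.5.
So far: 325734.
k=1: B_{2}/(2)! × [f^{(1)}(17) − f^{(1)}(2)] = 1/12 × (19652.0 − 32.0000) = 1635.00.
Running total after k=1: 327368.
k=2: B_{4}/(4)! × [f^{(3)}(17) − f^{(3)}(2)] = −1/720 × (408.000 − 48.0000) = -0.500000.
Running total after k=2: 327368.
k=3: B_{6}/(6)! × [f^{(5)}(17) − f^{(5)}(2)] = 1/30240 × (0.00000 − 0.00000) = 0.00000.
Running total after k=3: 327368.
k=4: B_{8}/(8)! × [f^{(7)}(17) − f^{(7)}(2)] = −1/1209600 × (0.00000 − 0.00000) = 0.00000.

S_4 ≈ 327368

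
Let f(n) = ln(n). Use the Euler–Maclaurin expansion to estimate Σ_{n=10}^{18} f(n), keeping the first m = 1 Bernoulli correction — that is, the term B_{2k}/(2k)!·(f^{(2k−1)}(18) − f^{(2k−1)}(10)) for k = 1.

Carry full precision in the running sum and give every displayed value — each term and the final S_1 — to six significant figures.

∫_10^18 ln(x) dx evaluates to 21.0008.
Endpoint term: (f(10) + f(18))/2 = (2.30259 + 2.89037)/2 = 2.59648.
So far: 23.5973.
k=1: B_{2}/(2)! × [f^{(1)}(18) − f^{(1)}(10)] = 1/12 × (0.0555556 − 0.100000) = -0.00370370.

S_1 ≈ 23.5936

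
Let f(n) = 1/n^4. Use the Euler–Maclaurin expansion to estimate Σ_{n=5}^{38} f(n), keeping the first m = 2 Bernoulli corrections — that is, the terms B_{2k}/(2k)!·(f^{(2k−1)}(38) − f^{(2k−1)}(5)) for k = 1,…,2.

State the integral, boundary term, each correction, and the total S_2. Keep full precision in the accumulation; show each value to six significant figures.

S_2 ≈ 0.00356536

The integral term ∫_5^38 1/x^4 dx = 0.00266059.
Endpoint term: (f(5) + f(38))/2 = (0.00160000 + 4.79585e-07)/2 = 0.000800240.
So far: 0.00346083.
Correction k=1: B_{2}/2! · (f^{(1)}(38) − f^{(1)}(5)) = 1/12 · (-5.04826e-08 − (-0.00128000)) = 0.000106662.
Running total after k=1: 0.00356749.
Correction k=2: B_{4}/4! · (f^{(3)}(38) − f^{(3)}(5)) = −1/720 · (-1.04881e-09 − (-0.00153600)) = -2.13333e-06.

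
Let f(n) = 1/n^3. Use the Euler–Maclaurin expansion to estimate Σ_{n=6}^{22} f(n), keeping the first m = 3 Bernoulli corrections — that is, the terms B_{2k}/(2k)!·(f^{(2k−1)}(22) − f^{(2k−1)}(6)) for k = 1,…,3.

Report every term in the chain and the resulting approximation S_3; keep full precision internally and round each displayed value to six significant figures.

∫_6^22 1/x^3 dx evaluates to 0.0128558.
½[f(6) + f(22)] = ½[0.00462963 + 9.39144e-05] = 0.00236177.
Integral + boundary = 0.0152176.
Order-1 term: 1/12 · (-1.28065e-05 − (-0.00231481)) = 0.000191834.
Running total after k=1: 0.0154094.
Order-2 term: −1/720 · (-5.29194e-07 − (-0.00128601)) = -1.78539e-06.
Running total after k=2: 0.0154077.
Order-3 term: 1/30240 · (-4.59218e-08 − (-0.00150034)) = 4.96130e-08.

S_3 ≈ 0.0154077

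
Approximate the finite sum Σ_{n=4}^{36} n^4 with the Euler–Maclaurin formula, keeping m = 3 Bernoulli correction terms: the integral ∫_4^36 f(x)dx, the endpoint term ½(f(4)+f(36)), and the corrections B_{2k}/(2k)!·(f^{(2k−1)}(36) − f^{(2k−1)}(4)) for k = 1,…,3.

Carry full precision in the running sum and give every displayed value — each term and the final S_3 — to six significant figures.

Integral: ∫_4^36 x^4 dx = 1.20930e+07.
Boundary: ½(f(4) + f(36)) = ½(256.000 + 1.67962e+06) = 839936.
Running total after boundary: 1.29330e+07.
Order-1 term: 1/12 · (186624 − 256.000) = 15530.7.
After k=1: 1.29485e+07.
Order-2 term: −1/720 · (864.000 − 96.0000) = -1.06667.
After k=2: 1.29485e+07.
Order-3 term: 1/30240 · (0.00000 − 0.00000) = 0.00000.

S_3 ≈ 1.29485e+07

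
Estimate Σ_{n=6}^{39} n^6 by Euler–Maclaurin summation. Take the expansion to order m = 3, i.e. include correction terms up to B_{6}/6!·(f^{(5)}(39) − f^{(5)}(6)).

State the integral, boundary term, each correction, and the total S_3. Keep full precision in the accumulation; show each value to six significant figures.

S_3 ≈ 2.14089e+10

The integral term ∫_6^39 x^6 dx = 1.96044e+10.
Endpoint term: (f(6) + f(39))/2 = (46656.0 + 3.51874e+09)/2 = 1.75940e+09.
Running total after boundary: 2.13638e+10.
Order-1 term: 1/12 · (5.41345e+08 − 46656.0) = 4.51082e+07.
Partial sum through k=1: 2.14089e+10.
Order-2 term: −1/720 · (7.11828e+06 − 25920.0) = -9850.50.
Partial sum through k=2: 2.14089e+10.
Order-3 term: 1/30240 · (28080.0 − 4320.00) = 0.785714.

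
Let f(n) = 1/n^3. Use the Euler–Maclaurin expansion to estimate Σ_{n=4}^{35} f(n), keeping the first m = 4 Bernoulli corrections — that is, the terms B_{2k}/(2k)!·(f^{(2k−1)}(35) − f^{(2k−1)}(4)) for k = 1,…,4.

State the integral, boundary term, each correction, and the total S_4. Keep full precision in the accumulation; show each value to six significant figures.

∫_4^35 1/x^3 dx evaluates to 0.0308418.
½[f(4) + f(35)] = ½[0.0156250 + 2.33236e-05] = 0.00782416.
Integral + boundary = 0.0386660.
Order-1 term: 1/12 · (-1.99917e-06 − (-0.0117188)) = 0.000976396.
Running total after k=1: 0.0396424.
Order-2 term: −1/720 · (-3.26395e-08 − (-0.0146484)) = -2.03450e-05.
Running total after k=2: 0.0396220.
Order-3 term: 1/30240 · (-1.11907e-09 − (-0.0384521)) = 1.27157e-06.
Running total after k=3: 0.0396233.
Order-4 term: −1/1209600 · (-6.57737e-11 − (-0.173035)) = -1.43051e-07.

S_4 ≈ 0.0396232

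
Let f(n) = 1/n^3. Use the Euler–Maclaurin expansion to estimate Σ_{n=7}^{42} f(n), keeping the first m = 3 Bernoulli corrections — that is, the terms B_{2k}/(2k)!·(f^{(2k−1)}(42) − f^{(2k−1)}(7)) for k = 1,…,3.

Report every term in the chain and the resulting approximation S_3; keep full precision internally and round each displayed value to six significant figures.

Integral: ∫_7^42 1/x^3 dx = 0.00992063.
Endpoint term: (f(7) + f(42))/2 = (0.00291545 + 1.34975e-05)/2 = 0.00146447.
Running total after boundary: 0.0113851.
Correction k=1: B_{2}/2! · (f^{(1)}(42) − f^{(1)}(7)) = 1/12 · (-9.64104e-07 − (-0.00124948)) = 0.000104043.
Partial sum through k=1: 0.0114892.
Correction k=2: B_{4}/4! · (f^{(3)}(42) − f^{(3)}(7)) = −1/720 · (-1.09309e-08 − (-0.000509992)) = -7.08306e-07.
Partial sum through k=2: 0.0114884.
Correction k=3: B_{6}/6! · (f^{(5)}(42) − f^{(5)}(7)) = 1/30240 · (-2.60259e-10 − (-0.000437136)) = 1.44555e-08.

S_3 ≈ 0.0114885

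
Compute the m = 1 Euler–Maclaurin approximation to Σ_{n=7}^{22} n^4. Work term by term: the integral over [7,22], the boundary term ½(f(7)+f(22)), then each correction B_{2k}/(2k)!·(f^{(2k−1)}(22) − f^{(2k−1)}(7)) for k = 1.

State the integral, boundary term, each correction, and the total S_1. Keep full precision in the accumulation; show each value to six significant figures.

∫_7^22 x^4 dx evaluates to 1.02736e+06.
½[f(7) + f(22)] = ½[2401.00 + 234256] = 118328.
So far: 1.14569e+06.
k=1: B_{2}/(2)! × [f^{(1)}(22) − f^{(1)}(7)] = 1/12 × (42592.0 − 1372.00) = 3435.00.

S_1 ≈ 1.14913e+06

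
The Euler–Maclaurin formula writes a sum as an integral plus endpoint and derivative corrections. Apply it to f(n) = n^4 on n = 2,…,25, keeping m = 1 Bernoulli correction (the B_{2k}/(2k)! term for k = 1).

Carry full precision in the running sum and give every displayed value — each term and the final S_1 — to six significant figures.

Integral: ∫_2^25 x^4 dx = 1.95312e+06.
Endpoint term: (f(2) + f(25))/2 = (16.0000 + 390625)/2 = 195320.
Integral + boundary = 2.14844e+06.
Order-1 term: 1/12 · (62500.0 − 32.0000) = 5205.67.

S_1 ≈ 2.15364e+06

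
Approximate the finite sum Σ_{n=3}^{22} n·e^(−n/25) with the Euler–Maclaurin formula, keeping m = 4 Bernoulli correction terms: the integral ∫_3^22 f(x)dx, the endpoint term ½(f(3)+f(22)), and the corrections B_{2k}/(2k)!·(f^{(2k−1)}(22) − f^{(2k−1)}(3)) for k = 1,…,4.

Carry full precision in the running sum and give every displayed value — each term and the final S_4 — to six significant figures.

The integral term ∫_3^22 x·e^(−x/25) dx = 133.474.
Boundary: ½(f(3) + f(22)) = ½(2.66076 + 9.12522) = 5.89299.
Integral + boundary = 139.367.
Correction k=1: B_{2}/2! · (f^{(1)}(22) − f^{(1)}(3)) = 1/12 · (0.0497739 − 0.780490) = -0.0608930.
After k=1: 139.306.
Correction k=2: B_{4}/4! · (f^{(3)}(22) − f^{(3)}(3)) = −1/720 · (0.00140694 − 0.00408693) = 3.72220e-06.
After k=2: 139.306.
Correction k=3: B_{6}/6! · (f^{(5)}(22) − f^{(5)}(3)) = 1/30240 · (4.37480e-06 − 1.10801e-05) = -2.21737e-10.
After k=3: 139.306.
Correction k=4: B_{8}/8! · (f^{(7)}(22) − f^{(7)}(3)) = −1/1209600 · (1.03976e-08 − 2.49938e-08) = 1.20670e-14.

S_4 ≈ 139.306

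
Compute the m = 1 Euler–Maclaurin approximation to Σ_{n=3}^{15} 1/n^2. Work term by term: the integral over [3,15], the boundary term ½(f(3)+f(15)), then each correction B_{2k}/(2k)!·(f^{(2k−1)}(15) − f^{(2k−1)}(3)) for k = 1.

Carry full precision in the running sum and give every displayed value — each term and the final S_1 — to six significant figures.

Integral: ∫_3^15 1/x^2 dx = 0.266667.
Boundary: ½(f(3) + f(15)) = ½(0.111111 + 0.00444444) = 0.0577778.
Integral + boundary = 0.324444.
k=1: B_{2}/(2)! × [f^{(1)}(15) − f^{(1)}(3)] = 1/12 × (-0.000592593 − (-0.0740741)) = 0.00612346.

S_1 ≈ 0.330568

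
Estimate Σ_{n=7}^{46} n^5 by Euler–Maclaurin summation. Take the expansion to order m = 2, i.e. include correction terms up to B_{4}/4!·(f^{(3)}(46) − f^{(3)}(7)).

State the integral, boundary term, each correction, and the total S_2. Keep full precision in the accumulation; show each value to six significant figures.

The integral term ∫_7^46 x^5 dx = 1.57903e+09.
½[f(7) + f(46)] = ½[16807.0 + 2.05963e+08] = 1.02990e+08.
Integral + boundary = 1.68202e+09.
Order-1 term: 1/12 · (2.23873e+07 − 12005.0) = 1.86461e+06.
Partial sum through k=1: 1.68388e+09.
Order-2 term: −1/720 · (126960 − 2940.00) = -172.250.

S_2 ≈ 1.68388e+09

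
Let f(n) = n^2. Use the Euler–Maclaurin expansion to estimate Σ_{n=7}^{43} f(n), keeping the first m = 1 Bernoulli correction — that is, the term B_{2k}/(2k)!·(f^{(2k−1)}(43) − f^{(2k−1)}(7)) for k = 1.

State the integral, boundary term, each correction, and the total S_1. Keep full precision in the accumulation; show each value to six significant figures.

The integral term ∫_7^43 x^2 dx = 26388.0.
Endpoint term: (f(7) + f(43))/2 = (49.0000 + 1849.00)/2 = 949.000.
So far: 27337.0.
Order-1 term: 1/12 · (86.0000 − 14.0000) = 6.00000.

S_1 ≈ 27343.0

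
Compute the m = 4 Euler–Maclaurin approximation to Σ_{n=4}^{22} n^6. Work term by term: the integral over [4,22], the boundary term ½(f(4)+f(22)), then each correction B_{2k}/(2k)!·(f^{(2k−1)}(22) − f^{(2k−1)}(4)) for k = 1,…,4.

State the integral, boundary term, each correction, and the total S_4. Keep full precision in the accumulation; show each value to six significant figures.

∫_4^22 x^6 dx evaluates to 3.56335e+08.
Boundary: ½(f(4) + f(22)) = ½(4096.00 + 1.13380e+08) = 5.66920e+07.
So far: 4.13027e+08.
Order-1 term: 1/12 · (3.09218e+07 − 6144.00) = 2.57630e+06.
Partial sum through k=1: 4.15603e+08.
Order-2 term: −1/720 · (1.27776e+06 − 7680.00) = -1764.00.
Partial sum through k=2: 4.15601e+08.
Order-3 term: 1/30240 · (15840.0 − 2880.00) = 0.428571.
Partial sum through k=3: 4.15601e+08.
Order-4 term: −1/1209600 · (0.00000 − 0.00000) = 0.00000.

S_4 ≈ 4.15601e+08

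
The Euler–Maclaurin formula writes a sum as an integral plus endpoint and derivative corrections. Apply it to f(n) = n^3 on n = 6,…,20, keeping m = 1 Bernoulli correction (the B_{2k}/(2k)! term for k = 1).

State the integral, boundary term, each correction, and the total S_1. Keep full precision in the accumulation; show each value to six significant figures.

∫_6^20 x^3 dx evaluates to 39676.0.
Boundary: ½(f(6) + f(20)) = ½(216.000 + 8000.00) = 4108.00.
So far: 43784.0.
Correction k=1: B_{2}/2! · (f^{(1)}(20) − f^{(1)}(6)) = 1/12 · (1200.00 − 108.000) = 91.0000.

S_1 ≈ 43875.0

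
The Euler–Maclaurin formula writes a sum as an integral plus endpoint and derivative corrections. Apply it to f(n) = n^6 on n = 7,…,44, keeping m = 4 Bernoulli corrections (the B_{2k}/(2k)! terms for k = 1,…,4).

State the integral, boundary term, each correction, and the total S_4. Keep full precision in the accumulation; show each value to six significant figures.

∫_7^44 x^6 dx evaluates to 4.56110e+10.
Endpoint term: (f(7) + f(44))/2 = (117649 + 7.25631e+09)/2 = 3.62822e+09.
Running total after boundary: 4.92392e+10.
k=1: B_{2}/(2)! × [f^{(1)}(44) − f^{(1)}(7)] = 1/12 × (9.89497e+08 − 100842) = 8.24497e+07.
Partial sum through k=1: 4.93217e+10.
k=2: B_{4}/(4)! × [f^{(3)}(44) − f^{(3)}(7)] = −1/720 × (1.02221e+07 − 41160.0) = -14140.2.
Partial sum through k=2: 4.93216e+10.
k=3: B_{6}/(6)! × [f^{(5)}(44) − f^{(5)}(7)] = 1/30240 × (31680.0 − 5040.00) = 0.880952.
Partial sum through k=3: 4.93216e+10.
k=4: B_{8}/(8)! × [f^{(7)}(44) − f^{(7)}(7)] = −1/1209600 × (0.00000 − 0.00000) = 0.00000.

S_4 ≈ 4.93216e+10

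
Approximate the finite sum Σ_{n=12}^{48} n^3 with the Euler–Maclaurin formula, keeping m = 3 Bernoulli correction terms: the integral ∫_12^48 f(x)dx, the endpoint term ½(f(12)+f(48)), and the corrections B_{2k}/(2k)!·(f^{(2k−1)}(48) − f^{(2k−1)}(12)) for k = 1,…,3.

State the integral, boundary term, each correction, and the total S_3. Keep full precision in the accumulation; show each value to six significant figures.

S_3 ≈ 1.37862e+06

Integral: ∫_12^48 x^3 dx = 1.32192e+06.
Boundary: ½(f(12) + f(48)) = ½(1728.00 + 110592) = 56160.0.
So far: 1.37808e+06.
Correction k=1: B_{2}/2! · (f^{(1)}(48) − f^{(1)}(12)) = 1/12 · (6912.00 − 432.000) = 540.000.
After k=1: 1.37862e+06.
Correction k=2: B_{4}/4! · (f^{(3)}(48) − f^{(3)}(12)) = −1/720 · (6.00000 − 6.00000) = 0.00000.
After k=2: 1.37862e+06.
Correction k=3: B_{6}/6! · (f^{(5)}(48) − f^{(5)}(12)) = 1/30240 · (0.00000 − 0.00000) = 0.00000.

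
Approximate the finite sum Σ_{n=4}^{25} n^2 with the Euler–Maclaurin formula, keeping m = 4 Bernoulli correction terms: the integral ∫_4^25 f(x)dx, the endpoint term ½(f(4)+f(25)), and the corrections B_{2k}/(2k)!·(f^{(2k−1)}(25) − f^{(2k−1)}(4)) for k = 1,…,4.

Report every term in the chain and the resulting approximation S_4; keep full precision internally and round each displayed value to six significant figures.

S_4 ≈ 5511.00

∫_4^25 x^2 dx evaluates to 5187.00.
½[f(4) + f(25)] = ½[16.0000 + 625.000] = 320.500.
Running total after boundary: 5507.50.
Order-1 term: 1/12 · (50.0000 − 8.00000) = 3.50000.
Partial sum through k=1: 5511.00.
Order-2 term: −1/720 · (0.00000 − 0.00000) = 0.00000.
Partial sum through k=2: 5511.00.
Order-3 term: 1/30240 · (0.00000 − 0.00000) = 0.00000.
Partial sum through k=3: 5511.00.
Order-4 term: −1/1209600 · (0.00000 − 0.00000) = 0.00000.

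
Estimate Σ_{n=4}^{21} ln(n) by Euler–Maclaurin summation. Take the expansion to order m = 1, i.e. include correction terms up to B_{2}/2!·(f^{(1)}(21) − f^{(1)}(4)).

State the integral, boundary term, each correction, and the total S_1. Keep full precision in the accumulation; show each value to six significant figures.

∫_4^21 ln(x) dx evaluates to 41.3898.
Endpoint term: (f(4) + f(21))/2 = (1.38629 + 3.04452)/2 = 2.21541.
Integral + boundary = 43.6052.
Order-1 term: 1/12 · (0.0476190 − 0.250000) = -0.0168651.

S_1 ≈ 43.5883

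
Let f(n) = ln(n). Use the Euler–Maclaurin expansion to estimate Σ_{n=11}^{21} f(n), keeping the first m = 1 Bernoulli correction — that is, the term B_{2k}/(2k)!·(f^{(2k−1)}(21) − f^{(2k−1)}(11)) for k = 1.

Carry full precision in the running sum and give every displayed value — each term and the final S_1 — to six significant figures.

S_1 ≈ 30.2757

The integral term ∫_11^21 ln(x) dx = 27.5581.
½[f(11) + f(21)] = ½[2.39790 + 3.04452] = 2.72121.
So far: 30.2793.
k=1: B_{2}/(2)! × [f^{(1)}(21) − f^{(1)}(11)] = 1/12 × (0.0476190 − 0.0909091) = -0.00360750.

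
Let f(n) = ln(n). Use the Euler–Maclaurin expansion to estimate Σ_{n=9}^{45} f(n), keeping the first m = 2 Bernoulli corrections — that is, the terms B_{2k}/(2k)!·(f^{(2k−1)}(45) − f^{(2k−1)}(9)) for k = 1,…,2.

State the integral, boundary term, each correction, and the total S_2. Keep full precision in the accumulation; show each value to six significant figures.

S_2 ≈ 118.519

∫_9^45 ln(x) dx evaluates to 115.525.
Endpoint term: (f(9) + f(45))/2 = (2.19722 + 3.80666)/2 = 3.00194.
Running total after boundary: 118.527.
k=1: B_{2}/(2)! × [f^{(1)}(45) − f^{(1)}(9)] = 1/12 × (0.0222222 − 0.111111) = -0.00740741.
After k=1: 118.519.
k=2: B_{4}/(4)! × [f^{(3)}(45) − f^{(3)}(9)] = −1/720 × (2.19479e-05 − 0.00274348) = 3.77991e-06.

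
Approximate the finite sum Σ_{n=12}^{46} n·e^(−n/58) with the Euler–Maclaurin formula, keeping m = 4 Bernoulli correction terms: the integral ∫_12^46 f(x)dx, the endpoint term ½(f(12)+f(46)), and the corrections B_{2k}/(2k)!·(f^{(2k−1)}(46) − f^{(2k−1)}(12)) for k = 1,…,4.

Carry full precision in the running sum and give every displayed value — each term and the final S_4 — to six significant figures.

The integral term ∫_12^46 x·e^(−x/58) dx = 572.092.
Boundary: ½(f(12) + f(46)) = ½(9.75725 + 20.8122) = 15.2847.
Running total after boundary: 587.377.
Order-1 term: 1/12 · (0.0936080 − 0.644875) = -0.0459390.
After k=1: 587.331.
Order-2 term: −1/720 · (0.000296815 − 0.000675114) = 5.25415e-07.
After k=2: 587.331.
Order-3 term: 1/30240 · (1.68194e-07 − 3.44390e-07) = -5.82661e-12.
After k=3: 587.331.
Order-4 term: −1/1209600 · (7.37677e-11 − 1.45093e-10) = 5.89660e-17.

S_4 ≈ 587.331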